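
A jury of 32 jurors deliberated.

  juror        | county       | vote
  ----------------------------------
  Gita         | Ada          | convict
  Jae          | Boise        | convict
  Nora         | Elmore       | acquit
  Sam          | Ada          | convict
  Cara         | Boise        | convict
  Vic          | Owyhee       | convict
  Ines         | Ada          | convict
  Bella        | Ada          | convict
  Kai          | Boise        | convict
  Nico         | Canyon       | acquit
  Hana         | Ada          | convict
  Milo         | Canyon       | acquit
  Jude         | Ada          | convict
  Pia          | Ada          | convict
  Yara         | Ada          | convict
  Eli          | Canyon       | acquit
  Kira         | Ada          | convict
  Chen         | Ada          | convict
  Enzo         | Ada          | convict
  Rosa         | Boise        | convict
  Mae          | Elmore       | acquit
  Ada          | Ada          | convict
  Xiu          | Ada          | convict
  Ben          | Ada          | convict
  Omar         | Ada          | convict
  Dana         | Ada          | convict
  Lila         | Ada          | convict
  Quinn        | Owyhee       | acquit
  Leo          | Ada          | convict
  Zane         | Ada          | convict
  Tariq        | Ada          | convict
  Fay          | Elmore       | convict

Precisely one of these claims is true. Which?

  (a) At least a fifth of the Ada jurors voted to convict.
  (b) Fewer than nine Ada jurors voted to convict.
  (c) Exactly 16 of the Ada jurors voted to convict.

(a)

|A| = 20, |A ∩ B| = 20, |A ∖ B| = 0.
(a) requires |A ∩ B| / |A| ≥ 1/5: true.
(b) requires |A ∩ B| < 9: false.
(c) requires |A ∩ B| = 16: false.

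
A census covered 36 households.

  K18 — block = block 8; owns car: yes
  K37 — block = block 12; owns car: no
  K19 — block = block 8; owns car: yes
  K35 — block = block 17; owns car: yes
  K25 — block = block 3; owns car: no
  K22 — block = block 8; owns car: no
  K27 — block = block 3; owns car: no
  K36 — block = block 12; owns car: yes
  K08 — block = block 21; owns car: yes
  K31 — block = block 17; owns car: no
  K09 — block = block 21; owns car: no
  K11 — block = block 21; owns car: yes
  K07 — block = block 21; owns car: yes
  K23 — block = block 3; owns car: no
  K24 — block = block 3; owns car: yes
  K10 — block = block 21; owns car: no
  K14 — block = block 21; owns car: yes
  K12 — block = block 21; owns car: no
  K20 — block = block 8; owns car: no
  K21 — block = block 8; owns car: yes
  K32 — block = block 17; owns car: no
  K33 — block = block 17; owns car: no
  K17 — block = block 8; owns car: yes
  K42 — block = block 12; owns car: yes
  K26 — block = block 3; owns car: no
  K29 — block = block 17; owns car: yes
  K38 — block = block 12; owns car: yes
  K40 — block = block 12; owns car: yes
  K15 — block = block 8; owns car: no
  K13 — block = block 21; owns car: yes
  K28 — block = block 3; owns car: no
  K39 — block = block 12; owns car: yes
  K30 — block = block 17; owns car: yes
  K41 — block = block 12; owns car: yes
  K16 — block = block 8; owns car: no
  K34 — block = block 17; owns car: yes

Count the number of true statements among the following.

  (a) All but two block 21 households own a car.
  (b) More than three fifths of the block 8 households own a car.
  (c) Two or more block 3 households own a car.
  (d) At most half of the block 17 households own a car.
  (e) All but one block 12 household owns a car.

(a) block 21: |A| = 8, |A ∩ B| = 5; needs |A ∖ B| = 2 — false.
(b) block 8: |A| = 8, |A ∩ B| = 4; needs |A ∩ B| / |A| > 3/5 — false.
(c) block 3: |A| = 6, |A ∩ B| = 1; needs |A ∩ B| ≥ 2 — false.
(d) block 17: |A| = 7, |A ∩ B| = 4; needs |A ∩ B| ≤ |A ∖ B| — false.
(e) block 12: |A| = 7, |A ∩ B| = 6; needs |A ∖ B| = 1 — true.

1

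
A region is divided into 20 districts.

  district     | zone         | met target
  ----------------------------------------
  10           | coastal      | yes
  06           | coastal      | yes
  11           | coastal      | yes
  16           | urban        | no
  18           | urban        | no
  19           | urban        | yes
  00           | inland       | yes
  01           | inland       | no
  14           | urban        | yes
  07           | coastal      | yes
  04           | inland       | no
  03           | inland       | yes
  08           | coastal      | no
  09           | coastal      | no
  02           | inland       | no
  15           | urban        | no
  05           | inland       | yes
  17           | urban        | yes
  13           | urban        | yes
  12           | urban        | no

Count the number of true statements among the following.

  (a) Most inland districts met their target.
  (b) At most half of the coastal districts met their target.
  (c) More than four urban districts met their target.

(a) inland: |A| = 6, |A ∩ B| = 3; needs |A ∩ B| > |A ∖ B| — false.
(b) coastal: |A| = 6, |A ∩ B| = 4; needs |A ∩ B| ≤ |A ∖ B| — false.
(c) urban: |A| = 8, |A ∩ B| = 4; needs |A ∩ B| > 4 — false.

0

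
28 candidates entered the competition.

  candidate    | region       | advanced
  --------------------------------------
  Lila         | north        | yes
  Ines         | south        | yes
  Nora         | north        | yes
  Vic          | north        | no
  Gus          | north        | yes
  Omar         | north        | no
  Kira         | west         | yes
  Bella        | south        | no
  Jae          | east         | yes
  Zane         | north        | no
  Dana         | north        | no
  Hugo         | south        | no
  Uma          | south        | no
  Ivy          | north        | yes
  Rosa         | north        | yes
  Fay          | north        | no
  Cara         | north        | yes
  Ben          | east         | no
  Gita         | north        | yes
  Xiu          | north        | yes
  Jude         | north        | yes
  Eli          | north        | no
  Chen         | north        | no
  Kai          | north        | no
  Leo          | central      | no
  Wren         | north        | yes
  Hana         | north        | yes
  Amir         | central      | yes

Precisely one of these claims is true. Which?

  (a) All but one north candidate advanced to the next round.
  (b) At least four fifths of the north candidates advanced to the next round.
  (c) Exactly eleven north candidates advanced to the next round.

(c)

|A| = 19, |A ∩ B| = 11, |A ∖ B| = 8.
(a) requires |A ∖ B| = 1: false.
(b) requires |A ∩ B| / |A| ≥ 4/5: false.
(c) requires |A ∩ B| = 11: true.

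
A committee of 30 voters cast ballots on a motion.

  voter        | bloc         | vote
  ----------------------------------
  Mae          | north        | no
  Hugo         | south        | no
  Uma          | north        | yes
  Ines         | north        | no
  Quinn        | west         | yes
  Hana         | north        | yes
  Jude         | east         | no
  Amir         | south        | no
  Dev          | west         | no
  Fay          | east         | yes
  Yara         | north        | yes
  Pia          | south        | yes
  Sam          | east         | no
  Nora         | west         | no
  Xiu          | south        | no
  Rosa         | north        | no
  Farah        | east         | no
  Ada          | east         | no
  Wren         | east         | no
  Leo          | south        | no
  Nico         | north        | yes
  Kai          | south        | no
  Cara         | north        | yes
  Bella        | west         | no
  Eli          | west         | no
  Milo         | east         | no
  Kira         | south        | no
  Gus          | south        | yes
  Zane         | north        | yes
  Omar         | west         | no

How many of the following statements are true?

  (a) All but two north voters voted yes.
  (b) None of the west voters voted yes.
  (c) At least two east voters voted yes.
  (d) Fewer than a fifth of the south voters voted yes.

0

(a) north: |A| = 9, |A ∩ B| = 6; needs |A ∖ B| = 2 — false.
(b) west: |A| = 6, |A ∩ B| = 1; needs A ∩ B = ∅ (|A ∩ B| = 0) — false.
(c) east: |A| = 7, |A ∩ B| = 1; needs |A ∩ B| ≥ 2 — false.
(d) south: |A| = 8, |A ∩ B| = 2; needs |A ∩ B| / |A| < 1/5 — false.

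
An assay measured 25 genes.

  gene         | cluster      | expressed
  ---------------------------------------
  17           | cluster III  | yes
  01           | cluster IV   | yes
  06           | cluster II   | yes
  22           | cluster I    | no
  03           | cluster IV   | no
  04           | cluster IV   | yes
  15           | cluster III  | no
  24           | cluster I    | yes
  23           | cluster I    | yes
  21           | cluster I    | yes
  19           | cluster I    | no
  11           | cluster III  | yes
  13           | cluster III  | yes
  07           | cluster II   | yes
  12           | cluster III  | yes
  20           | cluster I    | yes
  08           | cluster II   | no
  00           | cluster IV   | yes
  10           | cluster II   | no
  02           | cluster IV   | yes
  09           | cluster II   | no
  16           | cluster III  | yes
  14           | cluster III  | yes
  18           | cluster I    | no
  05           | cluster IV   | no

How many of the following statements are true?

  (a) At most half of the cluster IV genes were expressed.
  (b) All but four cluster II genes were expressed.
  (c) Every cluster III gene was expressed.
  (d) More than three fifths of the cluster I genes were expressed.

(a) cluster IV: |A| = 6, |A ∩ B| = 4; needs |A ∩ B| ≤ |A ∖ B| — false.
(b) cluster II: |A| = 5, |A ∩ B| = 2; needs |A ∖ B| = 4 — false.
(c) cluster III: |A| = 7, |A ∩ B| = 6; needs A ⊆ B, i.e. every element of A is in B (|A ∖ B| = 0) — false.
(d) cluster I: |A| = 7, |A ∩ B| = 4; needs |A ∩ B| / |A| > 3/5 — false.

0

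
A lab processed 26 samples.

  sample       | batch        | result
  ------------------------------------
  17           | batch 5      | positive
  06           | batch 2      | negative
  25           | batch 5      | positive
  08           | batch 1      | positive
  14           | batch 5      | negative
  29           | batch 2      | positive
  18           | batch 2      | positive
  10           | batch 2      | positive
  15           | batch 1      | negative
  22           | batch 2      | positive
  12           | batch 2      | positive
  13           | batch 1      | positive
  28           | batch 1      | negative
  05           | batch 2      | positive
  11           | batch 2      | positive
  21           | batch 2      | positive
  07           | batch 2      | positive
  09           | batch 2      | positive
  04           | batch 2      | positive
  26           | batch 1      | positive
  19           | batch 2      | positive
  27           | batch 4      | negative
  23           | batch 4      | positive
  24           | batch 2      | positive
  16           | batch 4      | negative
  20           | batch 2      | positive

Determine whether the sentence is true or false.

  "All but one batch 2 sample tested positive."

True

The determiner here denotes the relation: |A ∖ B| = 1.
|A| = 15, |A ∩ B| = 14, |A ∖ B| = 1.
|A ∖ B| = 1, so the statement is true.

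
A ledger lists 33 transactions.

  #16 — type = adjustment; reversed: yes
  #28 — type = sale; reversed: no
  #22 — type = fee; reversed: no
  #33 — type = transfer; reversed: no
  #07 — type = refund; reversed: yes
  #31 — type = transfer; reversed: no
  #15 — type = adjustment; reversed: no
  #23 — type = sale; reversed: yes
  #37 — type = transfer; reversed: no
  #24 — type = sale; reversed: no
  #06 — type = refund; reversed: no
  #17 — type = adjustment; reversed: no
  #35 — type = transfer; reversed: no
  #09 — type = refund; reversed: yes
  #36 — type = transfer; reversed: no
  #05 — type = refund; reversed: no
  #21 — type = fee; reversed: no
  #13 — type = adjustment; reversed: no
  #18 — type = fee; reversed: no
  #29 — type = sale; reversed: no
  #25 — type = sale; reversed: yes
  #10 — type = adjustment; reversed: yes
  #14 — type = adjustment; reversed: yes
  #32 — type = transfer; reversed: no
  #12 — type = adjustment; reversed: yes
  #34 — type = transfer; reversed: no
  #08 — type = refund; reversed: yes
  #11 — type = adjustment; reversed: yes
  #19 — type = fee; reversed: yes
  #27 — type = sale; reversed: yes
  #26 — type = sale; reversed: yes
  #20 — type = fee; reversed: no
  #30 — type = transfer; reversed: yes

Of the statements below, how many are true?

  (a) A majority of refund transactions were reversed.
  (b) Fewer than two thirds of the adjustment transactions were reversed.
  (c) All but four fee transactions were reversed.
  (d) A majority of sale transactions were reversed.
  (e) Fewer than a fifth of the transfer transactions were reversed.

(a) refund: |A| = 5, |A ∩ B| = 3; needs |A ∩ B| > |A ∖ B| — true.
(b) adjustment: |A| = 8, |A ∩ B| = 5; needs |A ∩ B| / |A| < 2/3 — true.
(c) fee: |A| = 5, |A ∩ B| = 1; needs |A ∖ B| = 4 — true.
(d) sale: |A| = 7, |A ∩ B| = 4; needs |A ∩ B| > |A ∖ B| — true.
(e) transfer: |A| = 8, |A ∩ B| = 1; needs |A ∩ B| / |A| < 1/5 — true.

5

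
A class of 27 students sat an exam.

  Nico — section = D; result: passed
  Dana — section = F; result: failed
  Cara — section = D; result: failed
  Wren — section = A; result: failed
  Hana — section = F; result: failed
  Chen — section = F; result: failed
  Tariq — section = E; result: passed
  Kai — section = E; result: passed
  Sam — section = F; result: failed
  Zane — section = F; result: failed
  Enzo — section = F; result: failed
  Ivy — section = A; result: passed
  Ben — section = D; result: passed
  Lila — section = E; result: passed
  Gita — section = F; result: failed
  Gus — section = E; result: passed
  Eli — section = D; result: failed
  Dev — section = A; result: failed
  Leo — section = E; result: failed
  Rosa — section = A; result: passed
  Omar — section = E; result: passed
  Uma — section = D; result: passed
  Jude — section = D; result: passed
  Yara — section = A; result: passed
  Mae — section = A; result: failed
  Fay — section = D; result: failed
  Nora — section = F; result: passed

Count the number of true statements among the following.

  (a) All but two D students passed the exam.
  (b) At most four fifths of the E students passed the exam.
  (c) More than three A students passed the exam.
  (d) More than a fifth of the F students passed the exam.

0

(a) D: |A| = 7, |A ∩ B| = 4; needs |A ∖ B| = 2 — false.
(b) E: |A| = 6, |A ∩ B| = 5; needs |A ∩ B| / |A| ≤ 4/5 — false.
(c) A: |A| = 6, |A ∩ B| = 3; needs |A ∩ B| > 3 — false.
(d) F: |A| = 8, |A ∩ B| = 1; needs |A ∩ B| / |A| > 1/5 — false.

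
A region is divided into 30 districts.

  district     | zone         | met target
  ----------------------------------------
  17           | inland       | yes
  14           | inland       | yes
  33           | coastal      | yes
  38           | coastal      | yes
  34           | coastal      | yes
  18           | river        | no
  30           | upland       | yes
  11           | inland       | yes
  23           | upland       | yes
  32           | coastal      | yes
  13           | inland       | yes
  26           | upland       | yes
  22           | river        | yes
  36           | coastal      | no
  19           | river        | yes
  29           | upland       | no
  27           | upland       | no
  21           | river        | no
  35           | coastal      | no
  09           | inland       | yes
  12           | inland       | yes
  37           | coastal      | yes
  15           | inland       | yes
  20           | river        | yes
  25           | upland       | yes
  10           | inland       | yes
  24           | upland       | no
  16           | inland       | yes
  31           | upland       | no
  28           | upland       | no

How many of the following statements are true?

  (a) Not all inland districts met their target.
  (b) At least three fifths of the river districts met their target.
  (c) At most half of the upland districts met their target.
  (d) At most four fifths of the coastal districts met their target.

3

(a) inland: |A| = 9, |A ∩ B| = 9; needs A ⊄ B (|A ∖ B| ≥ 1) — false.
(b) river: |A| = 5, |A ∩ B| = 3; needs |A ∩ B| / |A| ≥ 3/5 — true.
(c) upland: |A| = 9, |A ∩ B| = 4; needs |A ∩ B| ≤ |A ∖ B| — true.
(d) coastal: |A| = 7, |A ∩ B| = 5; needs |A ∩ B| / |A| ≤ 4/5 — true.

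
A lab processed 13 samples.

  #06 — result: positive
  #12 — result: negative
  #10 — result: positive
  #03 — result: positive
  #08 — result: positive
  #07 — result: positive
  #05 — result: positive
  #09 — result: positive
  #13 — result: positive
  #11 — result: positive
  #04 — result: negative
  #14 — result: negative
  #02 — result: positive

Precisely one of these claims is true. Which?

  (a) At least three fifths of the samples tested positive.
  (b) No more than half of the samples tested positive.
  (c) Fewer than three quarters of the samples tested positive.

(a)

|A| = 13, |A ∩ B| = 10, |A ∖ B| = 3.
(a) requires |A ∩ B| / |A| ≥ 3/5: true.
(b) requires |A ∩ B| ≤ |A ∖ B|: false.
(c) requires |A ∩ B| / |A| < 3/4: false.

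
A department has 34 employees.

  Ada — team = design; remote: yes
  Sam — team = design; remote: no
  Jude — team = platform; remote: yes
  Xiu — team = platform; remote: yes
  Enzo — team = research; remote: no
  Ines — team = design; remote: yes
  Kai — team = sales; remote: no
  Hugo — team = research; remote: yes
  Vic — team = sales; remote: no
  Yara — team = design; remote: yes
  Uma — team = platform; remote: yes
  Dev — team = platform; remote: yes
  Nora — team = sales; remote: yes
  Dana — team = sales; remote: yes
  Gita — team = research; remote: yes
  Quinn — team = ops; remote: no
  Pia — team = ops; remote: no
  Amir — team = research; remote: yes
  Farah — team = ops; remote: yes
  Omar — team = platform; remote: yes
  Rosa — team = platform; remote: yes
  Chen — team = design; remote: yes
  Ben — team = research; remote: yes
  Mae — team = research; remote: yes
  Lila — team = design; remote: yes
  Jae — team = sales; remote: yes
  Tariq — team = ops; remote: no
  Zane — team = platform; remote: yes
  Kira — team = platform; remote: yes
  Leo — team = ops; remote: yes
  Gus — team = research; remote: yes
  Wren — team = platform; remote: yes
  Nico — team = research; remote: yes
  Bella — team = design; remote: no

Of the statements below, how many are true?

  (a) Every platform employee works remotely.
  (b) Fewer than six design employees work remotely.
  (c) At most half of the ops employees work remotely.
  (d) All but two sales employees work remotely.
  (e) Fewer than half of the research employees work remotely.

(a) platform: |A| = 9, |A ∩ B| = 9; needs A ⊆ B, i.e. every element of A is in B (|A ∖ B| = 0) — true.
(b) design: |A| = 7, |A ∩ B| = 5; needs |A ∩ B| < 6 — true.
(c) ops: |A| = 5, |A ∩ B| = 2; needs |A ∩ B| ≤ |A ∖ B| — true.
(d) sales: |A| = 5, |A ∩ B| = 3; needs |A ∖ B| = 2 — true.
(e) research: |A| = 8, |A ∩ B| = 7; needs |A ∩ B| < |A ∖ B| — false.

4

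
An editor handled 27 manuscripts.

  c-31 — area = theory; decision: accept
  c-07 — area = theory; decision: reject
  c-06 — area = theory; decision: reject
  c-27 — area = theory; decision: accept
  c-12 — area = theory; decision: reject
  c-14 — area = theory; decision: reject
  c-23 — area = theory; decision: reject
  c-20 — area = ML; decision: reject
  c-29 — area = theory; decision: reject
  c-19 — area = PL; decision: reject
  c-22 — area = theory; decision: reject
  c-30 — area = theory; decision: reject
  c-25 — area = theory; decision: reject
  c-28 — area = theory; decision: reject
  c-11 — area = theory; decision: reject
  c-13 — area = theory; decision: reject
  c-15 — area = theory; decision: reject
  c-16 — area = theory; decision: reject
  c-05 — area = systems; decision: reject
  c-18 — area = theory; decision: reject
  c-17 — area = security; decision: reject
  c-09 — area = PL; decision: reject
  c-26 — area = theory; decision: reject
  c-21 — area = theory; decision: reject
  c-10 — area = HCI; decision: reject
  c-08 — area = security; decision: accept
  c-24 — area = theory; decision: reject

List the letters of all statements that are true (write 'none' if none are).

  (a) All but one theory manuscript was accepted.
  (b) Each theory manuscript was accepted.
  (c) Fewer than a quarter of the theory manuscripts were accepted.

(c)

|A| = 20, |A ∩ B| = 2, |A ∖ B| = 18.
(a) |A ∖ B| = 1: fails.
(b) A ⊆ B, i.e. every element of A is in B (|A ∖ B| = 0): fails.
(c) |A ∩ B| / |A| < 1/4: holds.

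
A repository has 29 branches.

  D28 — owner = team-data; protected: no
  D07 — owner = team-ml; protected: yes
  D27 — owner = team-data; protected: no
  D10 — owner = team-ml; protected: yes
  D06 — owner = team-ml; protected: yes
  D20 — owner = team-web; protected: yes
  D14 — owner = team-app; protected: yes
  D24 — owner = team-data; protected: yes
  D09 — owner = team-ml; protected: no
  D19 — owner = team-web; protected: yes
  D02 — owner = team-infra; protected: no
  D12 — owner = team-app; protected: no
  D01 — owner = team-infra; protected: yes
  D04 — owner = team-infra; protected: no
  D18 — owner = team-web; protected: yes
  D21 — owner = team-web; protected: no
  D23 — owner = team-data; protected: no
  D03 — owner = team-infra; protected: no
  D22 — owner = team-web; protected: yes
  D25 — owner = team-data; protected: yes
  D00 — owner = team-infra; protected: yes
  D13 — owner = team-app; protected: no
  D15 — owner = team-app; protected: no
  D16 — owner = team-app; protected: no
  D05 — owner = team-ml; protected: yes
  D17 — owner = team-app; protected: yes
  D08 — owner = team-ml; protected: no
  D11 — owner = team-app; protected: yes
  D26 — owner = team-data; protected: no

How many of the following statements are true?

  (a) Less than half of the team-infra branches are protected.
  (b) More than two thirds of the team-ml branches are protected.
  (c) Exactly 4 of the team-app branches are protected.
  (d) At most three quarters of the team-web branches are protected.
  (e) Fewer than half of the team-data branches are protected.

(a) team-infra: |A| = 5, |A ∩ B| = 2; needs |A ∩ B| < |A ∖ B| — true.
(b) team-ml: |A| = 6, |A ∩ B| = 4; needs |A ∩ B| / |A| > 2/3 — false.
(c) team-app: |A| = 7, |A ∩ B| = 3; needs |A ∩ B| = 4 — false.
(d) team-web: |A| = 5, |A ∩ B| = 4; needs |A ∩ B| / |A| ≤ 3/4 — false.
(e) team-data: |A| = 6, |A ∩ B| = 2; needs |A ∩ B| < |A ∖ B| — true.

2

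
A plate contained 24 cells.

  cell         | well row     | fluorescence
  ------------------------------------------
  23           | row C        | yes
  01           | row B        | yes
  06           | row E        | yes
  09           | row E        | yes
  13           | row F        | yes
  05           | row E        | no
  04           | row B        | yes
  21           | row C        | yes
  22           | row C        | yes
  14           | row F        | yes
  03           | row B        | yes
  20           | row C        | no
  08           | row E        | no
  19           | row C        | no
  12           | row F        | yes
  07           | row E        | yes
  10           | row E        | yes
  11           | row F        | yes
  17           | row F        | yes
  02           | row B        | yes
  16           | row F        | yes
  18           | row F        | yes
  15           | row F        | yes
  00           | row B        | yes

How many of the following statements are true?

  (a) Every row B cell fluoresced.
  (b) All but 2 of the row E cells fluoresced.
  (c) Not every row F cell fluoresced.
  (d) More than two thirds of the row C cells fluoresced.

2

(a) row B: |A| = 5, |A ∩ B| = 5; needs A ⊆ B, i.e. every element of A is in B (|A ∖ B| = 0) — true.
(b) row E: |A| = 6, |A ∩ B| = 4; needs |A ∖ B| = 2 — true.
(c) row F: |A| = 8, |A ∩ B| = 8; needs A ⊄ B (|A ∖ B| ≥ 1) — false.
(d) row C: |A| = 5, |A ∩ B| = 3; needs |A ∩ B| / |A| > 2/3 — false.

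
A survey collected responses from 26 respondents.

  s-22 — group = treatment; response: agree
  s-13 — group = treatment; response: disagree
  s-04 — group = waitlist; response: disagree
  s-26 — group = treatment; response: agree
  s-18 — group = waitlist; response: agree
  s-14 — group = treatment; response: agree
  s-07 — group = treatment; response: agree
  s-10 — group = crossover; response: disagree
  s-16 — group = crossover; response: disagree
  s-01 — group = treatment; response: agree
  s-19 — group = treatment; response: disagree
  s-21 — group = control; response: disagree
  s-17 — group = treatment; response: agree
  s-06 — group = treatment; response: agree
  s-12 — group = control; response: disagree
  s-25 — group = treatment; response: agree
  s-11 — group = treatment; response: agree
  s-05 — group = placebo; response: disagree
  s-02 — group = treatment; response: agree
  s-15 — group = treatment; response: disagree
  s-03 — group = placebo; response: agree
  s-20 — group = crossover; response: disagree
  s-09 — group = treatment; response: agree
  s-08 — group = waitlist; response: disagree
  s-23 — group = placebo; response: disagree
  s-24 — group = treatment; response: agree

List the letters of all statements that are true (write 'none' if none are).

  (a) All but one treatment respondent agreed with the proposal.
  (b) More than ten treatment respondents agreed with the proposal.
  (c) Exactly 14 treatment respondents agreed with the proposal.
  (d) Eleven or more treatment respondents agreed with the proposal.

|A| = 15, |A ∩ B| = 12, |A ∖ B| = 3.
(a) |A ∖ B| = 1: fails.
(b) |A ∩ B| > 10: holds.
(c) |A ∩ B| = 14: fails.
(d) |A ∩ B| ≥ 11: holds.

(b), (d)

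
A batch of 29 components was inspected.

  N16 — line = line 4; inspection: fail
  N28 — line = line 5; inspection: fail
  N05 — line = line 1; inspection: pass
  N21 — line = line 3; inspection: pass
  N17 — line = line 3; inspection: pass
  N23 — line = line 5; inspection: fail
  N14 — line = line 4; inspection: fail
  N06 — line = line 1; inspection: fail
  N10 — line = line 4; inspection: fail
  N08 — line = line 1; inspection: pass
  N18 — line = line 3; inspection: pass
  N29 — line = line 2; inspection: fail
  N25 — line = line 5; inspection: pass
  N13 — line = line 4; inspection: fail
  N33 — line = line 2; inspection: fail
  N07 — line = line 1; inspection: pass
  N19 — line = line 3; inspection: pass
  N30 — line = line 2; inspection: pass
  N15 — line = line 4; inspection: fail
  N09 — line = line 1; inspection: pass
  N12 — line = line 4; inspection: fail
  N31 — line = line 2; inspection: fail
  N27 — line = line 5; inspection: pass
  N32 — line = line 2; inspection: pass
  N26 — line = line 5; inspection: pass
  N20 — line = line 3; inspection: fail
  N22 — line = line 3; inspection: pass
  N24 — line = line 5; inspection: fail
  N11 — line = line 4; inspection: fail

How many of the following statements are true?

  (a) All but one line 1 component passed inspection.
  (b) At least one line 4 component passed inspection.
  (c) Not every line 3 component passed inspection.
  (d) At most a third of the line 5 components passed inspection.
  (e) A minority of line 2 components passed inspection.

(a) line 1: |A| = 5, |A ∩ B| = 4; needs |A ∖ B| = 1 — true.
(b) line 4: |A| = 7, |A ∩ B| = 0; needs A ∩ B ≠ ∅ (|A ∩ B| ≥ 1) — false.
(c) line 3: |A| = 6, |A ∩ B| = 5; needs A ⊄ B (|A ∖ B| ≥ 1) — true.
(d) line 5: |A| = 6, |A ∩ B| = 3; needs |A ∩ B| / |A| ≤ 1/3 — false.
(e) line 2: |A| = 5, |A ∩ B| = 2; needs |A ∩ B| < |A ∖ B| — true.

3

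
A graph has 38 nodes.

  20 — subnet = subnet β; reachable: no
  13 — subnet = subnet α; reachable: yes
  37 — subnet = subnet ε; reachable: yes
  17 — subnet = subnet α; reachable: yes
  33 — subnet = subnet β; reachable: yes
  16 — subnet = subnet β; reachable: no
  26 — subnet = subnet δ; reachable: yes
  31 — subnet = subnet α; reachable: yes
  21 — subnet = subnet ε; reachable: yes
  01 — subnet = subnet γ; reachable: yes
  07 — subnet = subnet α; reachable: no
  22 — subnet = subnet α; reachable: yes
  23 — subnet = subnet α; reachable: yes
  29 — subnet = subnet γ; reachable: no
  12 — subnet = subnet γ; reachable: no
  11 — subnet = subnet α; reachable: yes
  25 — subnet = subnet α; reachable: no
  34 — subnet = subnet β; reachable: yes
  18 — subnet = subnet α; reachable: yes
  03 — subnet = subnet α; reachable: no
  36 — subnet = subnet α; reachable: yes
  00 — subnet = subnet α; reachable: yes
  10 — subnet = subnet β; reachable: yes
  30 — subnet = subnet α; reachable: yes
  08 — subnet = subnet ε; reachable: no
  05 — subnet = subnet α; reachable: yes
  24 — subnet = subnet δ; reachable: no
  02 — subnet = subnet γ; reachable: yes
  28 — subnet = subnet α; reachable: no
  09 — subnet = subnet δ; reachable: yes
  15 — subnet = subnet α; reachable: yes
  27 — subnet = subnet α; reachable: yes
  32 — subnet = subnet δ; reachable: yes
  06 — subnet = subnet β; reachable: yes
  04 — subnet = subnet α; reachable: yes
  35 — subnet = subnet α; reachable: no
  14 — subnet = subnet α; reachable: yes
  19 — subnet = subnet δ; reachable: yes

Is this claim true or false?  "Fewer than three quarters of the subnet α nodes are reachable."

False

'Fewer than three quarters of the subnet α nodes are reachable' holds iff |A ∩ B| / |A| < 3/4.
|A| = 20, |A ∩ B| = 15, |A ∖ B| = 5.
|A ∩ B|/|A| = 15/20, so the statement is false.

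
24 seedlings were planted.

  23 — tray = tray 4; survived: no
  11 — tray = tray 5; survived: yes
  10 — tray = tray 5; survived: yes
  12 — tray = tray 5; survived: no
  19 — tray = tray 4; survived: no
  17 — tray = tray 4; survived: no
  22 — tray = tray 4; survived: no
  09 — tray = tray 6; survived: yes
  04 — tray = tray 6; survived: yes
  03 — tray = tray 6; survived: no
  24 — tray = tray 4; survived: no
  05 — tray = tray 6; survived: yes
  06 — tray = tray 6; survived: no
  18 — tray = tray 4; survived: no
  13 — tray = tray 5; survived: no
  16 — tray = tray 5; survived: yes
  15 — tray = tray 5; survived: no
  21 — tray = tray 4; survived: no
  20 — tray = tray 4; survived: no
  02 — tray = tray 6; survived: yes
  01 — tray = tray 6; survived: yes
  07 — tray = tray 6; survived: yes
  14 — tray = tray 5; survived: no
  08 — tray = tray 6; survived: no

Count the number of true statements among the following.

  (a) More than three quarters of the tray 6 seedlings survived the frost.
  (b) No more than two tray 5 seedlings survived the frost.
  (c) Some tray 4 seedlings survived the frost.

(a) tray 6: |A| = 9, |A ∩ B| = 6; needs |A ∩ B| / |A| > 3/4 — false.
(b) tray 5: |A| = 7, |A ∩ B| = 3; needs |A ∩ B| ≤ 2 — false.
(c) tray 4: |A| = 8, |A ∩ B| = 0; needs A ∩ B ≠ ∅ (|A ∩ B| ≥ 1) — false.

0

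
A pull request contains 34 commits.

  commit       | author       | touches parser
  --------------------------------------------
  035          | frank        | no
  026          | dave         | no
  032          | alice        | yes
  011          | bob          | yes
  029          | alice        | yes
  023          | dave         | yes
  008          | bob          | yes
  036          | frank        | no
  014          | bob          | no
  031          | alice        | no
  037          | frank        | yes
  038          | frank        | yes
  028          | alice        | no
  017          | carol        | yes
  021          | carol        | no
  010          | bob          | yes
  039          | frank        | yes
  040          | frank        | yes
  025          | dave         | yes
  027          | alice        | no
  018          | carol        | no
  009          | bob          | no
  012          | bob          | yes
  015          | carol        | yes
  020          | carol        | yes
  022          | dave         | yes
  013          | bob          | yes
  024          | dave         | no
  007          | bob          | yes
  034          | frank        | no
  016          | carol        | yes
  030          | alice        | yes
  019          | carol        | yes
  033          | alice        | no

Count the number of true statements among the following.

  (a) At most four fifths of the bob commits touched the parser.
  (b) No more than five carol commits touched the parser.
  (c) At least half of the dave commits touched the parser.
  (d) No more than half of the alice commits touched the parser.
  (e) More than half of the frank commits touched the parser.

5

(a) bob: |A| = 8, |A ∩ B| = 6; needs |A ∩ B| / |A| ≤ 4/5 — true.
(b) carol: |A| = 7, |A ∩ B| = 5; needs |A ∩ B| ≤ 5 — true.
(c) dave: |A| = 5, |A ∩ B| = 3; needs |A ∩ B| ≥ |A ∖ B| — true.
(d) alice: |A| = 7, |A ∩ B| = 3; needs |A ∩ B| ≤ |A ∖ B| — true.
(e) frank: |A| = 7, |A ∩ B| = 4; needs |A ∩ B| > |A ∖ B| — true.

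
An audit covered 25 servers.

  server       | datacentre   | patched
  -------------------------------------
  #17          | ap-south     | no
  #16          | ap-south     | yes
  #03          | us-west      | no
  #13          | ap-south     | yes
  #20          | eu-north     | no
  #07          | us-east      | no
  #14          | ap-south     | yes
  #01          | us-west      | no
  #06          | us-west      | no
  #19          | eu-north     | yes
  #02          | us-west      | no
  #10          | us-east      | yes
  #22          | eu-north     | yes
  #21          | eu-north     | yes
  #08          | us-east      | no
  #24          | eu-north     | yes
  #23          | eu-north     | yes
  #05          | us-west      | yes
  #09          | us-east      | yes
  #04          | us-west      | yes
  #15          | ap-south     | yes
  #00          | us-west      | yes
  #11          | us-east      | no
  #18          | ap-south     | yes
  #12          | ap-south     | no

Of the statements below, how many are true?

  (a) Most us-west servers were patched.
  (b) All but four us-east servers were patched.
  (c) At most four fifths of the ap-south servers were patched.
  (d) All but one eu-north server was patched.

(a) us-west: |A| = 7, |A ∩ B| = 3; needs |A ∩ B| > |A ∖ B| — false.
(b) us-east: |A| = 5, |A ∩ B| = 2; needs |A ∖ B| = 4 — false.
(c) ap-south: |A| = 7, |A ∩ B| = 5; needs |A ∩ B| / |A| ≤ 4/5 — true.
(d) eu-north: |A| = 6, |A ∩ B| = 5; needs |A ∖ B| = 1 — true.

2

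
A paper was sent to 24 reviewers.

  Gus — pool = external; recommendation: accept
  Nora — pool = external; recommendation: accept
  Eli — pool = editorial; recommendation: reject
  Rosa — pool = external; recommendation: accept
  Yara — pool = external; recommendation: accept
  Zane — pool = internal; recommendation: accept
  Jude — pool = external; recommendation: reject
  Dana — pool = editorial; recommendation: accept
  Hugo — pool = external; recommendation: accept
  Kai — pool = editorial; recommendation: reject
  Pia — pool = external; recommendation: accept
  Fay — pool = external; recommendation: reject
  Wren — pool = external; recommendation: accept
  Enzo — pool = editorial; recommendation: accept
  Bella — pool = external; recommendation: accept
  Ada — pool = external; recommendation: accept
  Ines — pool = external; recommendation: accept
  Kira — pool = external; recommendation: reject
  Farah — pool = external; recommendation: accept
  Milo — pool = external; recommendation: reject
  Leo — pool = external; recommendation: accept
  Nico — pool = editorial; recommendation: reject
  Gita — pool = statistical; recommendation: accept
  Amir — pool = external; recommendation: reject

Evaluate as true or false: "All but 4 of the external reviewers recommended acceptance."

False

'All but 4 of the external reviewers recommended acceptance' holds iff |A ∖ B| = 4.
|A| = 17, |A ∩ B| = 12, |A ∖ B| = 5.
|A ∖ B| = 5, so the statement is false.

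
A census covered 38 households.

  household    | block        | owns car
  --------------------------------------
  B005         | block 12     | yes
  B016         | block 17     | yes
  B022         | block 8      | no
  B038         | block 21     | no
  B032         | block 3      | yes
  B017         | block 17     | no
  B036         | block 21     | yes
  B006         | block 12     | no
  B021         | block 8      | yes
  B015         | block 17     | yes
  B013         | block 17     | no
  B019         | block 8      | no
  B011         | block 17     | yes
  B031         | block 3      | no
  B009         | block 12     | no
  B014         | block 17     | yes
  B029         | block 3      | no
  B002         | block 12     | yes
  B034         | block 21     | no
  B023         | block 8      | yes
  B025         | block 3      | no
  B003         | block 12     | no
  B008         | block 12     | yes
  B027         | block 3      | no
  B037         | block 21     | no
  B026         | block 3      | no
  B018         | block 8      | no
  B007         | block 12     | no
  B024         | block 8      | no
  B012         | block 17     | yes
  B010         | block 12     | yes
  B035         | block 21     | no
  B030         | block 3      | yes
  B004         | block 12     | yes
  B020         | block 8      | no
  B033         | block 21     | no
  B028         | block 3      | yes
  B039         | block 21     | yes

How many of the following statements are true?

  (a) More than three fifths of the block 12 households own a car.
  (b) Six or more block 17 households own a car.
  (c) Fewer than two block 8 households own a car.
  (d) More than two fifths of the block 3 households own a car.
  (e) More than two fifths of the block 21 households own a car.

(a) block 12: |A| = 9, |A ∩ B| = 5; needs |A ∩ B| / |A| > 3/5 — false.
(b) block 17: |A| = 7, |A ∩ B| = 5; needs |A ∩ B| ≥ 6 — false.
(c) block 8: |A| = 7, |A ∩ B| = 2; needs |A ∩ B| < 2 — false.
(d) block 3: |A| = 8, |A ∩ B| = 3; needs |A ∩ B| / |A| > 2/5 — false.
(e) block 21: |A| = 7, |A ∩ B| = 2; needs |A ∩ B| / |A| > 2/5 — false.

0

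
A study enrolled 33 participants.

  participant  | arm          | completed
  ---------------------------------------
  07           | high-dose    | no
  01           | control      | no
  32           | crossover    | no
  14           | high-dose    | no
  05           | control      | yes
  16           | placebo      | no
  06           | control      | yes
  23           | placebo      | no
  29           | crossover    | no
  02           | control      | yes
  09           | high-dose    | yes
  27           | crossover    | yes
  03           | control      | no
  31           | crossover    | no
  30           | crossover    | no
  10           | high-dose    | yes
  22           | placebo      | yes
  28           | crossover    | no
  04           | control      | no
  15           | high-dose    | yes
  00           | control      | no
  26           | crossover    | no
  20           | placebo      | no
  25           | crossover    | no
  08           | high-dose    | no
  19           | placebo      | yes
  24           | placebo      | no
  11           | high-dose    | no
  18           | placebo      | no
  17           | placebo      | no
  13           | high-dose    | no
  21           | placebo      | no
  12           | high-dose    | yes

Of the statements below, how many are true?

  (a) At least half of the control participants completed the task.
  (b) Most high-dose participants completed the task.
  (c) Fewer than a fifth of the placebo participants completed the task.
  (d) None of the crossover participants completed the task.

0

(a) control: |A| = 7, |A ∩ B| = 3; needs |A ∩ B| ≥ |A ∖ B| — false.
(b) high-dose: |A| = 9, |A ∩ B| = 4; needs |A ∩ B| > |A ∖ B| — false.
(c) placebo: |A| = 9, |A ∩ B| = 2; needs |A ∩ B| / |A| < 1/5 — false.
(d) crossover: |A| = 8, |A ∩ B| = 1; needs A ∩ B = ∅ (|A ∩ B| = 0) — false.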